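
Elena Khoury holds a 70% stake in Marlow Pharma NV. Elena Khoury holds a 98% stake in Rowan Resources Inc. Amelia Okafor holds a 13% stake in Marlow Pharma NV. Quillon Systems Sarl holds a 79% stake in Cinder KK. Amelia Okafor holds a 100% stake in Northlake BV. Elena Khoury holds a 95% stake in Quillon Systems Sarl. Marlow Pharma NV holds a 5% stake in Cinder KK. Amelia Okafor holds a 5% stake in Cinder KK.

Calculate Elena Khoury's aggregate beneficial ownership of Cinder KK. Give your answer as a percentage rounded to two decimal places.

Elena reaches Cinder along 2 paths.
Via Quillon: 95% × 79% = 75.05%.
Via Marlow: 70% × 5% = 3.5%.
Total: 75.05% + 3.5% = 78.55%.

78.55%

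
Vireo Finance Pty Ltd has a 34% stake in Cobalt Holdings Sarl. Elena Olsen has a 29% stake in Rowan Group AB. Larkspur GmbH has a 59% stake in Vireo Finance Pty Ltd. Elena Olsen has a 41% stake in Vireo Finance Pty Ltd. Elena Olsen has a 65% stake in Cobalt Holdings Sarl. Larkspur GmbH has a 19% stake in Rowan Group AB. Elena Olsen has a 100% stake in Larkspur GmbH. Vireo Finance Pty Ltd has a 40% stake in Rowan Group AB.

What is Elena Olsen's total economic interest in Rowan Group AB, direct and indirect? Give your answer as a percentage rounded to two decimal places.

Elena reaches Rowan along 4 paths.
Via Larkspur: 100% × 19% = 19%.
Via Vireo: 41% × 40% = 16.4%.
Via Larkspur → Vireo: 100% × 59% × 40% = 23.6%.
Direct stake: 29% = 29%.
Total: 19% + 16.4% + 23.6% + 29% = 88%.
Rounded: 88.00%.

88.00%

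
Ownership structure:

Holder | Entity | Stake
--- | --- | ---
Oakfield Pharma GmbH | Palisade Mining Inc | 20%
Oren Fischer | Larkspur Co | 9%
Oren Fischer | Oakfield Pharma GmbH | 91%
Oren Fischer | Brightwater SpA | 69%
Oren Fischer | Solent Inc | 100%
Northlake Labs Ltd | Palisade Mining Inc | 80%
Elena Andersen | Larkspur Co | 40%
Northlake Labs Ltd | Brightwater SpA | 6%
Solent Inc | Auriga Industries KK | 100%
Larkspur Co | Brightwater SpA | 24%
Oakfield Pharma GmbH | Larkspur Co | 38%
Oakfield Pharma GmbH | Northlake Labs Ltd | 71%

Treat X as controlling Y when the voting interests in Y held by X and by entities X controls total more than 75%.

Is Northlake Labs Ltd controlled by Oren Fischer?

No

Oren holds 91% of Oakfield, so Oren controls Oakfield.
Oren holds 100% of Solent, so Oren controls Solent.
Solent holds 100% of Auriga, so Oren controls Auriga.
In Northlake, Oren's side holds only 71%, not > 75%.
So Oren does not control Northlake.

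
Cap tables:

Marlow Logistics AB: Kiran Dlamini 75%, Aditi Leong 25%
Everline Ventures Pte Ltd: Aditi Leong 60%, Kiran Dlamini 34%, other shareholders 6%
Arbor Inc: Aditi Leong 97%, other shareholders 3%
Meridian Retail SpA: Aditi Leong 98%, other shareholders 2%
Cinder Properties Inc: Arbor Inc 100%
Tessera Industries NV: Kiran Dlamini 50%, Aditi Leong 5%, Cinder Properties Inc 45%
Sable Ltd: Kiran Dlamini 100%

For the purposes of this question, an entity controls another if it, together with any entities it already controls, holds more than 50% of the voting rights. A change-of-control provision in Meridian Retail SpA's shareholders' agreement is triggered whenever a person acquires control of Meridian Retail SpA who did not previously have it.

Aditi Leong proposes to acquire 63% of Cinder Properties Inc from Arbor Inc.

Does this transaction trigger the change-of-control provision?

The purchase adds only to Aditi's holdings (Arbor's stake shrinks), so Aditi is the only person who could newly come to control Meridian.
Aditi holds 98% of Meridian, so Aditi controls Meridian.
So Aditi already controls Meridian before the transaction.
After the purchase, Aditi holds 63% of Cinder directly, and Arbor's stake falls to 37%.
Aditi controlled Meridian already, so this is not a new person acquiring control; every other person's position is unchanged or reduced.
No new person acquires control, so the clause is not triggered.

No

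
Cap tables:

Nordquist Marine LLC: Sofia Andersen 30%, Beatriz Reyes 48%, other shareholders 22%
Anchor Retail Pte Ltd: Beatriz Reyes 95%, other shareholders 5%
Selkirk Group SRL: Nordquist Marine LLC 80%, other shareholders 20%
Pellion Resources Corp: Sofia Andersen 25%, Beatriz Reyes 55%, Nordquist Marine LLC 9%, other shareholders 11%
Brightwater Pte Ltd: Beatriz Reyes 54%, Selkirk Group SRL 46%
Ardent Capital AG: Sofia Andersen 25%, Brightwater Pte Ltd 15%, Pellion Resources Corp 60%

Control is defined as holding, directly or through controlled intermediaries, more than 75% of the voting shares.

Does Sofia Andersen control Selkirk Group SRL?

Sofia's largest direct stake is 30% in Nordquist, which does not meet the threshold, so Sofia controls no company.
Neither Sofia nor any entity Sofia controls holds any voting interest in Selkirk.
So Sofia does not control Selkirk.

No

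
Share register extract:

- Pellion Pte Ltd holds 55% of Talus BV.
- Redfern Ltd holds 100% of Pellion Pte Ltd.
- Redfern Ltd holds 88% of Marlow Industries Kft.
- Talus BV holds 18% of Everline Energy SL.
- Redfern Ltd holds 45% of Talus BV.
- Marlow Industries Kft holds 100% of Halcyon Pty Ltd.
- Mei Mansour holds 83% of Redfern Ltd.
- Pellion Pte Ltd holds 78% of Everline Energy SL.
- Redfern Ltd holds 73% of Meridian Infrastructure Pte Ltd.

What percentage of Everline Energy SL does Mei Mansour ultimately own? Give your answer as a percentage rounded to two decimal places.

Mei reaches Everline along 3 paths.
Via Redfern → Pellion: 83% × 100% × 78% = 64.74%.
Via Redfern → Pellion → Talus: 83% × 100% × 55% × 18% = 8.217%.
Via Redfern → Talus: 83% × 45% × 18% = 6.723%.
Total: 64.74% + 8.217% + 6.723% = 79.68%.

79.68%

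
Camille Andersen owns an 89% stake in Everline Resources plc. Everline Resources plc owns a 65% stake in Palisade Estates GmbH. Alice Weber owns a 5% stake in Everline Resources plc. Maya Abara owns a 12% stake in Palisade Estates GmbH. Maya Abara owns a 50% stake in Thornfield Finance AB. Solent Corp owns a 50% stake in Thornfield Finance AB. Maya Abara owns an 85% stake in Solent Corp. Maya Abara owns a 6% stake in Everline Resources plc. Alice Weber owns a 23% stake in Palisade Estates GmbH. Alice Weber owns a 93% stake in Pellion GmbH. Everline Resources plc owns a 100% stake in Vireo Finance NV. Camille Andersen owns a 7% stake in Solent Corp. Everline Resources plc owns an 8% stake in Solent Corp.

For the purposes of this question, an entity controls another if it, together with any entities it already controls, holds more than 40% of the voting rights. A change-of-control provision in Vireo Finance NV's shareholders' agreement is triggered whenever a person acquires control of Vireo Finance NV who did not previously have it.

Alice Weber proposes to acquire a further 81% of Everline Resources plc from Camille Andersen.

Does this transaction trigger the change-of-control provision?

Yes

The purchase adds only to Alice's holdings (Camille's stake shrinks), so Alice is the only person who could newly come to control Vireo.
Alice holds 93% of Pellion, so Alice controls Pellion.
Neither Alice nor any entity Alice controls holds any voting interest in Vireo.
So before the transaction, Alice does not control Vireo.
After the purchase, Alice's direct stake in Everline rises to 5% + 81% = 86%, and Camille's stake falls to 8%.
Alice holds 86% of Everline, so Alice controls Everline.
Everline holds 100% of Vireo, so Alice controls Vireo.
Alice did not control Vireo before and does after, so the clause is triggered.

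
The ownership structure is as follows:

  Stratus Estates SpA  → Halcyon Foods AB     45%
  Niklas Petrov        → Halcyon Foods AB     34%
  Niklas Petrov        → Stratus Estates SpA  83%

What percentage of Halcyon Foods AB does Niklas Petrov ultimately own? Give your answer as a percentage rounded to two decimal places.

Niklas reaches Halcyon along 2 paths.
Direct stake: 34% = 34%.
Via Stratus: 83% × 45% = 37.35%.
Total: 34% + 37.35% = 71.35%.

71.35%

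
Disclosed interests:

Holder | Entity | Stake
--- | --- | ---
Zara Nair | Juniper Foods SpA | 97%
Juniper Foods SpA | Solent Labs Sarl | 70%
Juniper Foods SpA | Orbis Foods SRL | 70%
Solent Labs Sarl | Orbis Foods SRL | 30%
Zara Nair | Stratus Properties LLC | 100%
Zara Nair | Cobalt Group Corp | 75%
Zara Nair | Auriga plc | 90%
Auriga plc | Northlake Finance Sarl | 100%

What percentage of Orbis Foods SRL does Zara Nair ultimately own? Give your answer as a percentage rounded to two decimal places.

88.27%

Zara reaches Orbis along 2 paths.
Via Juniper → Solent: 97% × 70% × 30% = 20.37%.
Via Juniper: 97% × 70% = 67.9%.
Total: 20.37% + 67.9% = 88.27%.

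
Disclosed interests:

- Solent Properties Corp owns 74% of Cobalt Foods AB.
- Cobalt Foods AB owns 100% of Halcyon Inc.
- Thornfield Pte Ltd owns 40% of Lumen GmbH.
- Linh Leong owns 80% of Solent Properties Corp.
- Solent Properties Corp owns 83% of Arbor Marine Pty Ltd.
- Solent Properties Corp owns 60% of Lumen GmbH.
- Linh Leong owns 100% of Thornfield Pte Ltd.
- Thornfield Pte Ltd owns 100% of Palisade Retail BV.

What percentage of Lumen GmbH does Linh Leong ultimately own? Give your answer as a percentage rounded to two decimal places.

88.00%

Linh reaches Lumen along 2 paths.
Via Thornfield: 100% × 40% = 40%.
Via Solent: 80% × 60% = 48%.
Total: 40% + 48% = 88%.
Rounded: 88.00%.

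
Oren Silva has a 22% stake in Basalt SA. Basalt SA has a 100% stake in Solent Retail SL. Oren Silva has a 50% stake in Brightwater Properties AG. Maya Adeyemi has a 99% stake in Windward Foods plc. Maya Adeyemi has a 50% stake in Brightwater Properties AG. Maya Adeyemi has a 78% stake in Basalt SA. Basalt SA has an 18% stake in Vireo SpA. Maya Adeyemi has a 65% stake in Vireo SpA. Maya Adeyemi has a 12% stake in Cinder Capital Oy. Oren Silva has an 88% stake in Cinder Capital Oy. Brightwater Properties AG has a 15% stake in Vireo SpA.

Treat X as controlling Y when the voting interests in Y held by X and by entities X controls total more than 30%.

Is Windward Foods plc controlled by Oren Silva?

No

Oren holds 50% of Brightwater, so Oren controls Brightwater.
Oren holds 88% of Cinder, so Oren controls Cinder.
Neither Oren nor any entity Oren controls holds any voting interest in Windward.
So Oren does not control Windward.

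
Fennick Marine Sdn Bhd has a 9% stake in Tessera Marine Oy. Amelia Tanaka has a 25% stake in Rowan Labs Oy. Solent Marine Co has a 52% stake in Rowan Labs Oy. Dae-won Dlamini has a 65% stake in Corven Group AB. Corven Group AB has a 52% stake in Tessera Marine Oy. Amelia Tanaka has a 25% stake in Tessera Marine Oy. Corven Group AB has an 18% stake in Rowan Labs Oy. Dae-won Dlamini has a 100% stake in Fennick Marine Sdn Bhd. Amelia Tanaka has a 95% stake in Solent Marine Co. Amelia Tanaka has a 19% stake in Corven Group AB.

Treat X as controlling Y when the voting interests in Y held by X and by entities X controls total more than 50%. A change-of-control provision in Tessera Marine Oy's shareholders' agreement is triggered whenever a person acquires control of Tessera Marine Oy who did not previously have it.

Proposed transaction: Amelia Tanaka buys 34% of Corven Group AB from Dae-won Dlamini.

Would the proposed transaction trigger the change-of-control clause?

Yes

The purchase adds only to Amelia's holdings (Dae-won's stake shrinks), so Amelia is the only person who could newly come to control Tessera.
Amelia holds 95% of Solent, so Amelia controls Solent.
Solent and Amelia together hold 52% + 25% = 77% of Rowan, so Amelia controls Rowan.
In Tessera, Amelia's side holds only 25%, not > 50%.
So before the transaction, Amelia does not control Tessera.
After the purchase, Amelia's direct stake in Corven rises to 19% + 34% = 53%, and Dae-won's stake falls to 31%.
Amelia holds 53% of Corven, so Amelia controls Corven.
Corven and Amelia together hold 52% + 25% = 77% of Tessera, so Amelia controls Tessera.
Amelia did not control Tessera before and does after, so the clause is triggered.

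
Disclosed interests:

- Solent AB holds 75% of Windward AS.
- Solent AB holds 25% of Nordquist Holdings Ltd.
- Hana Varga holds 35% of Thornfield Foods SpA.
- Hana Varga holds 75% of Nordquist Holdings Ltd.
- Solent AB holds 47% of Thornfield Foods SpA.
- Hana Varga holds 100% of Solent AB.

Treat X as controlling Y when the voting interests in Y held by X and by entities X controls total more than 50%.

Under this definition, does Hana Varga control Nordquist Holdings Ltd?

Hana holds 100% of Solent, so Hana controls Solent.
Hana and Solent together hold 75% + 25% = 100% of Nordquist, so Hana controls Nordquist.

Yes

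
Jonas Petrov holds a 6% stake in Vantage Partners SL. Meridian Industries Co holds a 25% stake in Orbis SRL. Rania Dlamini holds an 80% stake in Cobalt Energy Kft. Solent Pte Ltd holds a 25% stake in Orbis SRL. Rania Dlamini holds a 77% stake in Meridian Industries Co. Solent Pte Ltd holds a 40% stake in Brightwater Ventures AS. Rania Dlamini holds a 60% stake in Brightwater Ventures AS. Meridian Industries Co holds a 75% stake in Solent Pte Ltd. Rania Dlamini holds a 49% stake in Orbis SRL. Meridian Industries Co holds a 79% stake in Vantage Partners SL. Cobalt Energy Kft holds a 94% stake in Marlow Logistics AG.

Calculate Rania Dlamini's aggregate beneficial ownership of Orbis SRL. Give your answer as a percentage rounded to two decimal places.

Rania reaches Orbis along 3 paths.
Via Meridian: 77% × 25% = 19.25%.
Via Meridian → Solent: 77% × 75% × 25% = 14.4375%.
Direct stake: 49% = 49%.
Total: 19.25% + 14.4375% + 49% = 82.6875%.
Rounded: 82.69%.

82.69%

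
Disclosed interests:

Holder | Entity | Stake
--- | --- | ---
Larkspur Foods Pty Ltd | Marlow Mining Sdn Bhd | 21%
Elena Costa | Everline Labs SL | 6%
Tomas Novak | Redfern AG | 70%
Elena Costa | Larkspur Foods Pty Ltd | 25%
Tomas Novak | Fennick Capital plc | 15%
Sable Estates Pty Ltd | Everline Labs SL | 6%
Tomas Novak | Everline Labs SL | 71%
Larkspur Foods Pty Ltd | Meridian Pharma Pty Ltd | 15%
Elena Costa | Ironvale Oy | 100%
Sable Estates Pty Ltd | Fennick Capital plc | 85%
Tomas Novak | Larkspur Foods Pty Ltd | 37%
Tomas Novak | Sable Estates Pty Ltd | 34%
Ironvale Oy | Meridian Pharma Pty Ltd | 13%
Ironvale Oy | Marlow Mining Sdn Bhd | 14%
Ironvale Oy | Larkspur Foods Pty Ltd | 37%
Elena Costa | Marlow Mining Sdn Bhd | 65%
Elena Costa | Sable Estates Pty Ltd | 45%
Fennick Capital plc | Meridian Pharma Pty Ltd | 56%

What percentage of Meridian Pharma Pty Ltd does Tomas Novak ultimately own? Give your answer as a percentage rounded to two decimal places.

30.13%

Tomas reaches Meridian along 3 paths.
Via Larkspur: 37% × 15% = 5.55%.
Via Sable → Fennick: 34% × 85% × 56% = 16.184%.
Via Fennick: 15% × 56% = 8.4%.
Total: 5.55% + 16.184% + 8.4% = 30.134%.
Rounded: 30.13%.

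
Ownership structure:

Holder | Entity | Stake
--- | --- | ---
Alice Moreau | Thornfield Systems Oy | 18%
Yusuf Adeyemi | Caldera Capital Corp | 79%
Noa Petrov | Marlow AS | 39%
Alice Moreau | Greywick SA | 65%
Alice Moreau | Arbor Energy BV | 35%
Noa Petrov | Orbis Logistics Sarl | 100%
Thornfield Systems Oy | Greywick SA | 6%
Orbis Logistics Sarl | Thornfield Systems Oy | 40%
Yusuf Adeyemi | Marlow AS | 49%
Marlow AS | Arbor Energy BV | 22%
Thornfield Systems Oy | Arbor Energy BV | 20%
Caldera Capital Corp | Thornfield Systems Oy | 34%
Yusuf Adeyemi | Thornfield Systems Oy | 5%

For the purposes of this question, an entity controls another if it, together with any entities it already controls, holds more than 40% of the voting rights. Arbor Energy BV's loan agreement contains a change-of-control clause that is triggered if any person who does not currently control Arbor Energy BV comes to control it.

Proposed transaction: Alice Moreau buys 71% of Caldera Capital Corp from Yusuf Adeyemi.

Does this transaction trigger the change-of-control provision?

Yes

The purchase adds only to Alice's holdings (Yusuf's stake shrinks), so Alice is the only person who could newly come to control Arbor.
Alice holds 65% of Greywick, so Alice controls Greywick.
In Arbor, Alice's side holds only 35%, not > 40%.
So before the transaction, Alice does not control Arbor.
After the purchase, Alice holds 71% of Caldera directly, and Yusuf's stake falls to 8%.
Alice holds 71% of Caldera, so Alice controls Caldera.
Caldera and Alice together hold 34% + 18% = 52% of Thornfield, so Alice controls Thornfield.
Alice and Thornfield together hold 35% + 20% = 55% of Arbor, so Alice controls Arbor.
Alice did not control Arbor before and does after, so the clause is triggered.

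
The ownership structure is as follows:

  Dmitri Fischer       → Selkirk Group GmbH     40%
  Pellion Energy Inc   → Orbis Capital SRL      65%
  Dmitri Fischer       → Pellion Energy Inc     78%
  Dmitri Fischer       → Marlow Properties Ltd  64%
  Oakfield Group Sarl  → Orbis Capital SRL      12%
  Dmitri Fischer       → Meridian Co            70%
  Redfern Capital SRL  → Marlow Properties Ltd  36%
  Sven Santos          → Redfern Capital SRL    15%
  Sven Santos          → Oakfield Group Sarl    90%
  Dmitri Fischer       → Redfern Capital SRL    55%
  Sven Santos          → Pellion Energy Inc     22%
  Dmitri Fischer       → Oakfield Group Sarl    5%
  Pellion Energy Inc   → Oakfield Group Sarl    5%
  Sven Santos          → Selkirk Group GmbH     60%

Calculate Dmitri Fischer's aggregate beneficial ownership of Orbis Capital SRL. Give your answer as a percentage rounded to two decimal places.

Dmitri reaches Orbis along 3 paths.
Via Pellion: 78% × 65% = 50.7%.
Via Pellion → Oakfield: 78% × 5% × 12% = 0.468%.
Via Oakfield: 5% × 12% = 0.6%.
Total: 50.7% + 0.468% + 0.6% = 51.768%.
Rounded: 51.77%.

51.77%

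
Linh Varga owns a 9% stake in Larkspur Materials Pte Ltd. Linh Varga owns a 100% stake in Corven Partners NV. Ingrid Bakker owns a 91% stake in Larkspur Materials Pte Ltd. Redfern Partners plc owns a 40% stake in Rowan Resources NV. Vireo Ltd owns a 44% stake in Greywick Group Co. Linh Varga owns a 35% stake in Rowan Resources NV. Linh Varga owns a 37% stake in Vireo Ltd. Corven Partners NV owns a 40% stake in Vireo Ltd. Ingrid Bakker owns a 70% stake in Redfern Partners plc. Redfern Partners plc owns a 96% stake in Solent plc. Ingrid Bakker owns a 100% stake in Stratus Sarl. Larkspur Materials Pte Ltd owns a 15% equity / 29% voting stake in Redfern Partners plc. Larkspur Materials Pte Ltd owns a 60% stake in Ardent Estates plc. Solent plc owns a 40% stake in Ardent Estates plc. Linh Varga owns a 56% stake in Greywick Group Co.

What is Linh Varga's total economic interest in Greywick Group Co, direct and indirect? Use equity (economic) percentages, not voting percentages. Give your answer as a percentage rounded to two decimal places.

Linh reaches Greywick along 3 paths.
Direct stake: 56% = 56%.
Via Corven → Vireo: 100% × 40% × 44% = 17.6%.
Via Vireo: 37% × 44% = 16.28%.
Total: 56% + 17.6% + 16.28% = 89.88%.

89.88%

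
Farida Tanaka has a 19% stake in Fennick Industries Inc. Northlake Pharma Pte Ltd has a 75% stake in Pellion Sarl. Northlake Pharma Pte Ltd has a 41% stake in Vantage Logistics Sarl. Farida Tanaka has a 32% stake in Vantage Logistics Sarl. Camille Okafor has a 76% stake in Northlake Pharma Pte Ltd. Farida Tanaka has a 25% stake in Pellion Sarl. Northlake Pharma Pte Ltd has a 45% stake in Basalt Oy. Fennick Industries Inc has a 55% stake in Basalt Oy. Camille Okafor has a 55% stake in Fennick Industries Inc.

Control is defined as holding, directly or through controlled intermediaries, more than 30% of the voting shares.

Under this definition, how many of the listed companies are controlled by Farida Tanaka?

1

Farida holds 32% of Vantage, so Farida controls Vantage.
No other company's threshold is met.
Farida controls 1 company.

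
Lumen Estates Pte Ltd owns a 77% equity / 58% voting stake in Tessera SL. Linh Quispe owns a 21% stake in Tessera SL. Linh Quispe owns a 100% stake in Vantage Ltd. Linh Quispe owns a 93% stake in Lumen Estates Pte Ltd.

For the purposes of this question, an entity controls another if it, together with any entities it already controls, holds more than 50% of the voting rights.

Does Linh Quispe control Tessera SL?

Yes

Linh holds 93% of Lumen, so Linh controls Lumen.
Lumen and Linh together hold 58% + 21% = 79% of Tessera, so Linh controls Tessera.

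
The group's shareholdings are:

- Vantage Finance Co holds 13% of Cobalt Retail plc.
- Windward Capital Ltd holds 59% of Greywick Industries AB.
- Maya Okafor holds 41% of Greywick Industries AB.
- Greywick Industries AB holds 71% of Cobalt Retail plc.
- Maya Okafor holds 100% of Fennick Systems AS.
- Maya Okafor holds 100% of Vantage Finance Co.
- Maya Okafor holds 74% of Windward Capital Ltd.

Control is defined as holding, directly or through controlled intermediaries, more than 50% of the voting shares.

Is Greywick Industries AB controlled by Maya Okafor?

Yes

Maya holds 74% of Windward, so Maya controls Windward.
Maya and Windward together hold 41% + 59% = 100% of Greywick, so Maya controls Greywick.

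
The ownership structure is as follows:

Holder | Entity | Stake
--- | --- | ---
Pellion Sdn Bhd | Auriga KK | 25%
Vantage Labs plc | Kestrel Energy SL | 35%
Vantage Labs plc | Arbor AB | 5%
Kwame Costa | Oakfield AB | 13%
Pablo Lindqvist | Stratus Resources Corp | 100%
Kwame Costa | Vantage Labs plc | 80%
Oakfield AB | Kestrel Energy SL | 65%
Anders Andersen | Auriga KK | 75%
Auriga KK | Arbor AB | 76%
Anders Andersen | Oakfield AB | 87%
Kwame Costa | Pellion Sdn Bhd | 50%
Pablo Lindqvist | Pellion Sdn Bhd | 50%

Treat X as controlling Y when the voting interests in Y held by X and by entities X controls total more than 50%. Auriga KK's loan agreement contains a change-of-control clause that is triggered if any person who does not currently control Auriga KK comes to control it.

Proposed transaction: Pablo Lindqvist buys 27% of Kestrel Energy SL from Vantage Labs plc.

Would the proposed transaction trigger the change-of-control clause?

No

The purchase adds only to Pablo's holdings (Vantage's stake shrinks), so Pablo is the only person who could newly come to control Auriga.
Pablo holds 100% of Stratus, so Pablo controls Stratus.
Neither Pablo nor any entity Pablo controls holds any voting interest in Auriga.
So before the transaction, Pablo does not control Auriga.
After the purchase, Pablo holds 27% of Kestrel directly, and Vantage's stake falls to 8%.
Pablo's side now holds 27% of Kestrel, not > 50%, so Pablo still does not control Kestrel.
After the transaction, neither Pablo nor any entity Pablo controls holds a voting interest in Auriga, so Pablo still does not control it.
No new person acquires control, so the clause is not triggered.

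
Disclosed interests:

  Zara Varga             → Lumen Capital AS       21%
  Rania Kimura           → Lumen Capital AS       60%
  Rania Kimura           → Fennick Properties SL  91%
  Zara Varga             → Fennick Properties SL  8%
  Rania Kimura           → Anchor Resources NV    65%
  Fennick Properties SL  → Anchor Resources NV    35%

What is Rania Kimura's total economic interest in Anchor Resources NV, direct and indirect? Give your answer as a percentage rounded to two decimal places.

96.85%

Rania reaches Anchor along 2 paths.
Direct stake: 65% = 65%.
Via Fennick: 91% × 35% = 31.85%.
Total: 65% + 31.85% = 96.85%.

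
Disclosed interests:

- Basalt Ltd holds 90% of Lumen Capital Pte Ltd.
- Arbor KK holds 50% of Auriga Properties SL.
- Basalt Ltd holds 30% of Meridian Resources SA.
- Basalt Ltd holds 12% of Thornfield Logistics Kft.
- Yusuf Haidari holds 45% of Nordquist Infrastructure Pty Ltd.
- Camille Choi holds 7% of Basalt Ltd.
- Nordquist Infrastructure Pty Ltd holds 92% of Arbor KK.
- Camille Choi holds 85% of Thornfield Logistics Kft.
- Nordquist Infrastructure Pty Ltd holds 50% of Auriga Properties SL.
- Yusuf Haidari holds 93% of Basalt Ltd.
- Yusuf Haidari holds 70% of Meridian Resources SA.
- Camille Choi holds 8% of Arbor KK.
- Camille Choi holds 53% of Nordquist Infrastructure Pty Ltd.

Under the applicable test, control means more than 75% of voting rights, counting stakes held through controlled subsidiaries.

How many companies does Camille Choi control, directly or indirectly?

1

Camille holds 85% of Thornfield, so Camille controls Thornfield.
No other company's threshold is met.
Camille controls 1 company.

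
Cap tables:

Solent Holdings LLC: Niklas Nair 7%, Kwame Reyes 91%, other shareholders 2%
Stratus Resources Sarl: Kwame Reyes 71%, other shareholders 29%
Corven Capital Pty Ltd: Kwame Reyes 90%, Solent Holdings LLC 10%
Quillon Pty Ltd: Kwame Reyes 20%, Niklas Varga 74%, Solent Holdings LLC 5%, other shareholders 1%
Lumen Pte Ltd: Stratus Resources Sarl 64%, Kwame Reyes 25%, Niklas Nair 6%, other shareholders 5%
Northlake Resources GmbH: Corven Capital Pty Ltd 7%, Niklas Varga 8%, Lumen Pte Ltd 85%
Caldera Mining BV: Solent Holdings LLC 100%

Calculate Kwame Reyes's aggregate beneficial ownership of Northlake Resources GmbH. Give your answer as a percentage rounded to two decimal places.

66.81%

Kwame reaches Northlake along 4 paths.
Via Corven: 90% × 7% = 6.3%.
Via Solent → Corven: 91% × 10% × 7% = 0.637%.
Via Stratus → Lumen: 71% × 64% × 85% = 38.624%.
Via Lumen: 25% × 85% = 21.25%.
Total: 6.3% + 0.637% + 38.624% + 21.25% = 66.811%.
Rounded: 66.81%.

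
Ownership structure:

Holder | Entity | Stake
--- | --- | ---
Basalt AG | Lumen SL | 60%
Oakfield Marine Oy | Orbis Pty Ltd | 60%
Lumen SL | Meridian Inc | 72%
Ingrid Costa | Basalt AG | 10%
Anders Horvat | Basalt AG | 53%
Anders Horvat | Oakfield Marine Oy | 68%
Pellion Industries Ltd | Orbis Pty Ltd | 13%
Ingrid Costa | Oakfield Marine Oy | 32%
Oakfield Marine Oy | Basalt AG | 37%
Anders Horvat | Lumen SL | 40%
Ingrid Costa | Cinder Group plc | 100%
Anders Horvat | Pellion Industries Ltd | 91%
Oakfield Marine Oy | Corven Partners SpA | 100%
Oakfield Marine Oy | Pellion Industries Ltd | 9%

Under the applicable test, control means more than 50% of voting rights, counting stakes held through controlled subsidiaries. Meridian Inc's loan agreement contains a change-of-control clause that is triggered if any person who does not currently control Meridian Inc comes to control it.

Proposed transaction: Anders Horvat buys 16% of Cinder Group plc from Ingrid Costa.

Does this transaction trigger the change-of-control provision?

The purchase adds only to Anders's holdings (Ingrid's stake shrinks), so Anders is the only person who could newly come to control Meridian.
Anders holds 68% of Oakfield, so Anders controls Oakfield.
Oakfield and Anders together hold 37% + 53% = 90% of Basalt, so Anders controls Basalt.
Basalt and Anders together hold 60% + 40% = 100% of Lumen, so Anders controls Lumen.
Lumen holds 72% of Meridian, so Anders controls Meridian.
So Anders already controls Meridian before the transaction.
After the purchase, Anders holds 16% of Cinder directly, and Ingrid's stake falls to 84%.
Anders controlled Meridian already, so this is not a new person acquiring control; every other person's position is unchanged or reduced.
No new person acquires control, so the clause is not triggered.

No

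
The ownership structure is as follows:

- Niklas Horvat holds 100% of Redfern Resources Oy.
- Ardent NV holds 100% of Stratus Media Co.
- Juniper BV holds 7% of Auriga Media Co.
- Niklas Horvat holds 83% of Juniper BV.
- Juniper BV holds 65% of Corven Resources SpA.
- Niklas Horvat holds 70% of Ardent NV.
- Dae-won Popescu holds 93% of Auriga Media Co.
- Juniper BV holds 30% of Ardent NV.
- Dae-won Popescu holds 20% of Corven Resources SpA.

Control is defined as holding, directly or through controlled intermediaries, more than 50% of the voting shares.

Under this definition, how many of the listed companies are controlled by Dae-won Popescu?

1

Dae-won holds 93% of Auriga, so Dae-won controls Auriga.
No other company's threshold is met.
Dae-won controls 1 company.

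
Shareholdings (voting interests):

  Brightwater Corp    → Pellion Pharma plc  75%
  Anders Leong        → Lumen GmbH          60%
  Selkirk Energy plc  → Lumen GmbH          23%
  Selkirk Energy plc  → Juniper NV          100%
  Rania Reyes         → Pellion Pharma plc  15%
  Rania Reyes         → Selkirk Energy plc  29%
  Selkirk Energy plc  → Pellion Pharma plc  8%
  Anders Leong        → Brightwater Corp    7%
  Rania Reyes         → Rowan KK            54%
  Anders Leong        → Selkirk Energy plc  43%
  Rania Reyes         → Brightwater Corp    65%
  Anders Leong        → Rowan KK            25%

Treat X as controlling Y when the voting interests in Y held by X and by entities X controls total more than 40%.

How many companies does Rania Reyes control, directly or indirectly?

Rania holds 65% of Brightwater, so Rania controls Brightwater.
Rania holds 54% of Rowan, so Rania controls Rowan.
Brightwater and Rania together hold 75% + 15% = 90% of Pellion, so Rania controls Pellion.
No other company's threshold is met.
Rania controls 3 companies.

3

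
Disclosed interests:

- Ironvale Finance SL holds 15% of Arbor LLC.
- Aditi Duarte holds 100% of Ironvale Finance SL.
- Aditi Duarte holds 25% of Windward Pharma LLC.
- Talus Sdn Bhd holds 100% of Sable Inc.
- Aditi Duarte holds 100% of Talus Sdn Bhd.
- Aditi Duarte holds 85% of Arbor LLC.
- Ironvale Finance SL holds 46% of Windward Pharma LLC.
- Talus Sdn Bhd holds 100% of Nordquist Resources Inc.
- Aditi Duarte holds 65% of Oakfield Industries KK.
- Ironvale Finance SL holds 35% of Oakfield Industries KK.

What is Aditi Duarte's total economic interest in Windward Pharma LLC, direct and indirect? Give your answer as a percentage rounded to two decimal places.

71.00%

Aditi reaches Windward along 2 paths.
Direct stake: 25% = 25%.
Via Ironvale: 100% × 46% = 46%.
Total: 25% + 46% = 71%.
Rounded: 71.00%.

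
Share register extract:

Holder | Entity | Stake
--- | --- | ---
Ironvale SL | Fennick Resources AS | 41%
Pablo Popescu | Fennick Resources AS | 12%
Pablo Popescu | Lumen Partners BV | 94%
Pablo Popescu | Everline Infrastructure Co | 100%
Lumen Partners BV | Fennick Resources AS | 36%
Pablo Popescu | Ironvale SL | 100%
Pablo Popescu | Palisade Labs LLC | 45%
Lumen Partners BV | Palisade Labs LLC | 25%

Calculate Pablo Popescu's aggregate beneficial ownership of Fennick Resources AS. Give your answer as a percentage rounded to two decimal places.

86.84%

Pablo reaches Fennick along 3 paths.
Via Ironvale: 100% × 41% = 41%.
Via Lumen: 94% × 36% = 33.84%.
Direct stake: 12% = 12%.
Total: 41% + 33.84% + 12% = 86.84%.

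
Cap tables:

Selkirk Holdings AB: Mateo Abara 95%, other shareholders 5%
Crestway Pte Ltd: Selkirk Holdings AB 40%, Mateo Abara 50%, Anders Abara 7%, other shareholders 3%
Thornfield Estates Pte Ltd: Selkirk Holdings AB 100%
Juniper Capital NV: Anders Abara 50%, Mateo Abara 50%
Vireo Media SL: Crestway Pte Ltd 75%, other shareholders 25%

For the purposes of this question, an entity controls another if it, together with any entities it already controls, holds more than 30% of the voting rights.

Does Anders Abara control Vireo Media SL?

No

Anders holds 50% of Juniper, so Anders controls Juniper.
Neither Anders nor any entity Anders controls holds any voting interest in Vireo.
So Anders does not control Vireo.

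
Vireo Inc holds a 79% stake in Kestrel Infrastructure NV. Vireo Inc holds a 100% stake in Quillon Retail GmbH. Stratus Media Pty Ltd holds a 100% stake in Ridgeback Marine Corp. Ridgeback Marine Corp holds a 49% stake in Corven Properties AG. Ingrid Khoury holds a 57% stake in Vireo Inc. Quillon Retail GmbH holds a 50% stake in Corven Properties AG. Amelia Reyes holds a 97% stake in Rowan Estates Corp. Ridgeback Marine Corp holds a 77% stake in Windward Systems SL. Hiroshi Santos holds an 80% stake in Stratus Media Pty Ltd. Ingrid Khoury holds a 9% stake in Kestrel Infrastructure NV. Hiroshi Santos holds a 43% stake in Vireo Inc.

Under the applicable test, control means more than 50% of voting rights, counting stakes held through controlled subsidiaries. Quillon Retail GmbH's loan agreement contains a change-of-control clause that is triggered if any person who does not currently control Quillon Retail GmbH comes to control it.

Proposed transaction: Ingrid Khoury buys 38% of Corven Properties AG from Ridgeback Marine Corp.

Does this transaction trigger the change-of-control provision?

No

The purchase adds only to Ingrid's holdings (Ridgeback's stake shrinks), so Ingrid is the only person who could newly come to control Quillon.
Ingrid holds 57% of Vireo, so Ingrid controls Vireo.
Vireo holds 100% of Quillon, so Ingrid controls Quillon.
So Ingrid already controls Quillon before the transaction.
After the purchase, Ingrid holds 38% of Corven directly, and Ridgeback's stake falls to 11%.
Ingrid controlled Quillon already, so this is not a new person acquiring control; every other person's position is unchanged or reduced.
No new person acquires control, so the clause is not triggered.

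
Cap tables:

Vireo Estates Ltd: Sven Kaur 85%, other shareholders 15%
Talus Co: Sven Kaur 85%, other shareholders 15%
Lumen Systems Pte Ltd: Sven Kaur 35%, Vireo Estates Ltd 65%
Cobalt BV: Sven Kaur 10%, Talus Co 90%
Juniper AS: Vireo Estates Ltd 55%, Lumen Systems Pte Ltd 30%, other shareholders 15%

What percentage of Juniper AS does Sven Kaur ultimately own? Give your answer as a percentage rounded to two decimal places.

73.83%

Sven reaches Juniper along 3 paths.
Via Vireo: 85% × 55% = 46.75%.
Via Lumen: 35% × 30% = 10.5%.
Via Vireo → Lumen: 85% × 65% × 30% = 16.575%.
Total: 46.75% + 10.5% + 16.575% = 73.825%.
Rounded: 73.83%.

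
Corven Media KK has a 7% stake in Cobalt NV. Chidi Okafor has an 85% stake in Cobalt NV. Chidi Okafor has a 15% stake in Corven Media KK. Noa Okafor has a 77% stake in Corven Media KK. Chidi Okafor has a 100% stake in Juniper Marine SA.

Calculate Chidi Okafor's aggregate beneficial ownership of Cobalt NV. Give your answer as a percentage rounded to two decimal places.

Chidi reaches Cobalt along 2 paths.
Direct stake: 85% = 85%.
Via Corven: 15% × 7% = 1.05%.
Total: 85% + 1.05% = 86.05%.

86.05%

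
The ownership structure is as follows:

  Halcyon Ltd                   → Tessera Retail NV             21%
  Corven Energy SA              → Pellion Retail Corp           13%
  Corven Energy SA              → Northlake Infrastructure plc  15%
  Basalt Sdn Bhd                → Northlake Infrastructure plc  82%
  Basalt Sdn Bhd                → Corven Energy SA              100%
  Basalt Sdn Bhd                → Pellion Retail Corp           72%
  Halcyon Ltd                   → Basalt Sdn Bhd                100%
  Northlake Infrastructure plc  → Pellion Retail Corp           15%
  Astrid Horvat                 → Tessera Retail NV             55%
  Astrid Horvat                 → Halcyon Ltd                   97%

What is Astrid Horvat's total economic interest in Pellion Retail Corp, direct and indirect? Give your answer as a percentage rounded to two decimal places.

Astrid reaches Pellion along 4 paths.
Via Halcyon → Basalt → Corven: 97% × 100% × 100% × 13% = 12.61%.
Via Halcyon → Basalt: 97% × 100% × 72% = 69.84%.
Via Halcyon → Basalt → Northlake: 97% × 100% × 82% × 15% = 11.931%.
Via Halcyon → Basalt → Corven → Northlake: 97% × 100% × 100% × 15% × 15% = 2.1825%.
Total: 12.61% + 69.84% + 11.931% + 2.1825% = 96.5635%.
Rounded: 96.56%.

96.56%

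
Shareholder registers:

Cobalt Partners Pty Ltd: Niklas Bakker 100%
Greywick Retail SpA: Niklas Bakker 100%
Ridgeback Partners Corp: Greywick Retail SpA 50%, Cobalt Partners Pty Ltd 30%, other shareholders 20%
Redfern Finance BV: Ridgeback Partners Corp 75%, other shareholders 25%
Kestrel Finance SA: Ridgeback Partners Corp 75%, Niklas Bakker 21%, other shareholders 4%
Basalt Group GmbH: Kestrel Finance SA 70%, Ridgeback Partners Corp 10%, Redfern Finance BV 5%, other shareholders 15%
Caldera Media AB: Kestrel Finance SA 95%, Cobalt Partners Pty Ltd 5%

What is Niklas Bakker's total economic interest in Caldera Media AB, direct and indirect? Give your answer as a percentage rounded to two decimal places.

Niklas reaches Caldera along 4 paths.
Via Greywick → Ridgeback → Kestrel: 100% × 50% × 75% × 95% = 35.625%.
Via Cobalt → Ridgeback → Kestrel: 100% × 30% × 75% × 95% = 21.375%.
Via Kestrel: 21% × 95% = 19.95%.
Via Cobalt: 100% × 5% = 5%.
Total: 35.625% + 21.375% + 19.95% + 5% = 81.95%.

81.95%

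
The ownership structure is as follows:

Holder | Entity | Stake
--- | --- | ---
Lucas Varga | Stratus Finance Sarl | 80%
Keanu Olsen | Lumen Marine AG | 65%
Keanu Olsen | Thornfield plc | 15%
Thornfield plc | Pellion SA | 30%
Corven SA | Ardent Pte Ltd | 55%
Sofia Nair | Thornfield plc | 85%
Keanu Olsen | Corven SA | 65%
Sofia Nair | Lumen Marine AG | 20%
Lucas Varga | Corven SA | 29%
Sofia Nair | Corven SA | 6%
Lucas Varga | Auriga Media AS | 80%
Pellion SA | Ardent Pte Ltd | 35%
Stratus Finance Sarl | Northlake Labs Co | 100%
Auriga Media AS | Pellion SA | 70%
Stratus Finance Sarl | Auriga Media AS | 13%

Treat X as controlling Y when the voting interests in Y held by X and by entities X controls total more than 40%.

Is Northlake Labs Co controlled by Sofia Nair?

Sofia holds 85% of Thornfield, so Sofia controls Thornfield.
Neither Sofia nor any entity Sofia controls holds any voting interest in Northlake.
So Sofia does not control Northlake.

No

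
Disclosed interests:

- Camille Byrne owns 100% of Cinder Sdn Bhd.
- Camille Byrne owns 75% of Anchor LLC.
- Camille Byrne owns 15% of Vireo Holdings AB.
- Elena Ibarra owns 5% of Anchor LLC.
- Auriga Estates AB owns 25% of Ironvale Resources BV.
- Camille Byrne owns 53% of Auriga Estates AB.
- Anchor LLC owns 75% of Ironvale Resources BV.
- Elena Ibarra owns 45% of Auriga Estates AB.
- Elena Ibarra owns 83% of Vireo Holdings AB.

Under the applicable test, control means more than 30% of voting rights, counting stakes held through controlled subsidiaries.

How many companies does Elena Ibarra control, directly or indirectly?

2

Elena holds 45% of Auriga, so Elena controls Auriga.
Elena holds 83% of Vireo, so Elena controls Vireo.
No other company's threshold is met.
Elena controls 2 companies.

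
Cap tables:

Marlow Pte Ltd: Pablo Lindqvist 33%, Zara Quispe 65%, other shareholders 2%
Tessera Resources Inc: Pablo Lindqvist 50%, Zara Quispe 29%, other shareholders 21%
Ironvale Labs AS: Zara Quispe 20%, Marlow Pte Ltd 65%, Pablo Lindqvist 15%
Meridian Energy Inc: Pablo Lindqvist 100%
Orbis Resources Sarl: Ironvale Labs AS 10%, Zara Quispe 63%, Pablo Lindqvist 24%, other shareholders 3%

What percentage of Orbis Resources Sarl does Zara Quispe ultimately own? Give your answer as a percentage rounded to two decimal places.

Zara reaches Orbis along 3 paths.
Via Ironvale: 20% × 10% = 2%.
Via Marlow → Ironvale: 65% × 65% × 10% = 4.225%.
Direct stake: 63% = 63%.
Total: 2% + 4.225% + 63% = 69.225%.
Rounded: 69.23%.

69.23%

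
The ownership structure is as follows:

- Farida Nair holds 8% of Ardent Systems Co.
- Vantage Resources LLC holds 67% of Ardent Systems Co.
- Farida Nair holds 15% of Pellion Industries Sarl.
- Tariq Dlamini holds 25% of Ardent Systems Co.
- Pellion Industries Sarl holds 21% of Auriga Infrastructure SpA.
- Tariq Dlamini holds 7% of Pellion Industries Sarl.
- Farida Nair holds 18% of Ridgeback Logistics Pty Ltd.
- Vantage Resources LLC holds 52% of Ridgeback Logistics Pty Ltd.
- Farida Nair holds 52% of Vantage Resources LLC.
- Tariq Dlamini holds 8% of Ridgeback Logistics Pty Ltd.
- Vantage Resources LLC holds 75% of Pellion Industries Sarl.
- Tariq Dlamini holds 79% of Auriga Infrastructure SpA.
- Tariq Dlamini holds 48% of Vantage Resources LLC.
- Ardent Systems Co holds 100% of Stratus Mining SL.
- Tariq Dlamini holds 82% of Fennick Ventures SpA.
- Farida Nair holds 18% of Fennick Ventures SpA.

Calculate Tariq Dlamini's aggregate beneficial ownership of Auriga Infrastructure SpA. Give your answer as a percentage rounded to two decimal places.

88.03%

Tariq reaches Auriga along 3 paths.
Direct stake: 79% = 79%.
Via Vantage → Pellion: 48% × 75% × 21% = 7.56%.
Via Pellion: 7% × 21% = 1.47%.
Total: 79% + 7.56% + 1.47% = 88.03%.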